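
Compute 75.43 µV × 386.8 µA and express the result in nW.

29.176324 nW

75.43 × 10^-6 × 386.8 × 10^-6 = 29176.324 × 10^-12 W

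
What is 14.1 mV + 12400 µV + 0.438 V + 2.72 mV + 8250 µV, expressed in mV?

In mV:
  14.1 mV → 14.1
  12400 µV = 12400e-3 mV = 12.4
  0.438 V = 0.438e3 mV = 438
  2.72 mV → 2.72
  8250 µV = 8250e-3 mV = 8.25
Sum: 14.1 + 12.4 + 438 + 2.72 + 8.25 = 475.47

475.47 mV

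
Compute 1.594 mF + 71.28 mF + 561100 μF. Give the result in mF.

In mF:
  1.594 mF → 1.594
  71.28 mF → 71.28
  561100 μF = 561100 × 10⁻³ mF = 561.1
Sum: 1.594 + 71.28 + 561.1 = 633.974

633.974 mF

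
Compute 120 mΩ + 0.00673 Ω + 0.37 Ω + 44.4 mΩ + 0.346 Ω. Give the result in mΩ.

In mΩ:
  120 mΩ → 120
  0.00673 Ω = 0.00673 × 10³ mΩ = 6.73
  0.37 Ω = 0.37 × 10³ mΩ = 370
  44.4 mΩ → 44.4
  0.346 Ω = 0.346 × 10³ mΩ = 346
Sum: 120 + 6.73 + 370 + 44.4 + 346 = 887.13

887.13 mΩ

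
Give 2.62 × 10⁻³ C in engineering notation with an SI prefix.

2.62 mC

= 2.62 × 10⁻³ C; 10⁻³ is milli.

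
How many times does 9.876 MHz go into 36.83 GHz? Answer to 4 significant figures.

3729

(36.83 × 10⁹) / (9.876 × 10⁶) = 3.7292 × 10³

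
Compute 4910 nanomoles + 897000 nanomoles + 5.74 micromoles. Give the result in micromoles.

907.65 micromoles

In micromoles:
  4910 nanomoles = 4910e-3 micromoles = 4.91
  897000 nanomoles = 897000e-3 micromoles = 897
  5.74 micromoles → 5.74
Sum: 4.91 + 897 + 5.74 = 907.65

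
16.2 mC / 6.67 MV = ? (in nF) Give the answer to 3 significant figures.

2.43 nF

(16.2 × 10⁻³) / (6.67 × 10⁶) = 2.4288 × 10⁻⁹ F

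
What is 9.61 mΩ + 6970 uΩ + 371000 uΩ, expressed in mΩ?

In mΩ:
  9.61 mΩ → 9.61
  6970 uΩ = 6970 × 10^-3 mΩ = 6.97
  371000 uΩ = 371000 × 10^-3 mΩ = 371
Sum: 9.61 + 6.97 + 371 = 387.58

387.58 mΩ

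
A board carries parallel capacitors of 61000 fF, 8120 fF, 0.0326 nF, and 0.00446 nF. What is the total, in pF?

106.18 pF

In pF:
  61000 fF = 61000 × 10^-3 pF = 61
  8120 fF = 8120 × 10^-3 pF = 8.12
  0.0326 nF = 0.0326 × 10^3 pF = 32.6
  0.00446 nF = 0.00446 × 10^3 pF = 4.46
Sum: 61 + 8.12 + 32.6 + 4.46 = 106.18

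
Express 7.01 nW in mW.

nano = 1e-9, milli = 1e-3; factor is 1e-6.
7.01 × 1e-6 = 0.00000701

0.00000701 mW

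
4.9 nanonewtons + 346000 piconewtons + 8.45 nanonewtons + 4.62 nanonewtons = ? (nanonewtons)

In nanonewtons:
  4.9 nanonewtons → 4.9
  346000 piconewtons = 346000 × 10⁻³ nanonewtons = 346
  8.45 nanonewtons → 8.45
  4.62 nanonewtons → 4.62
Sum: 4.9 + 346 + 8.45 + 4.62 = 363.97

363.97 nanonewtons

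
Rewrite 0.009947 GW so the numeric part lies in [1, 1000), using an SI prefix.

9.947 MW

= 9.947 × 10^6 W; 10^6 is mega.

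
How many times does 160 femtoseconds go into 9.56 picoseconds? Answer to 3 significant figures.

(9.56e-12) / (160e-15) = 0.05975e3

59.8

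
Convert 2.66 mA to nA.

2660000 nA

milli = 10⁻³, nano = 10⁻⁹; factor is 10⁶.
2.66 × 10⁶ = 2660000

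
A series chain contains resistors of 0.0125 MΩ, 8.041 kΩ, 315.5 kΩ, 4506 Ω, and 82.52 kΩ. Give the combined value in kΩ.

423.067 kΩ

In kΩ:
  0.0125 MΩ = 0.0125 × 10³ kΩ = 12.5
  8.041 kΩ → 8.041
  315.5 kΩ → 315.5
  4506 Ω = 4506 × 10⁻³ kΩ = 4.506
  82.52 kΩ → 82.52
Sum: 12.5 + 8.041 + 315.5 + 4.506 + 82.52 = 423.067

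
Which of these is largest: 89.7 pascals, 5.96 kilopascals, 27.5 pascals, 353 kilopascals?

353 kilopascals

89.7 pascals = 89.7 pascals
5.96 kilopascals = 5960 pascals
27.5 pascals = 27.5 pascals
353 kilopascals = 353000 pascals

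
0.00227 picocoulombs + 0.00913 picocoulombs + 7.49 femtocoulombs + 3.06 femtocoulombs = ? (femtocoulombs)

In femtocoulombs:
  0.00227 picocoulombs = 0.00227 × 10^3 femtocoulombs = 2.27
  0.00913 picocoulombs = 0.00913 × 10^3 femtocoulombs = 9.13
  7.49 femtocoulombs → 7.49
  3.06 femtocoulombs → 3.06
Sum: 2.27 + 9.13 + 7.49 + 3.06 = 21.95

21.95 femtocoulombs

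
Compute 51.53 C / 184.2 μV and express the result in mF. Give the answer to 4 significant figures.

279800000 mF

(51.53) / (184.2 × 10⁻⁶) = 0.27975 × 10⁶ F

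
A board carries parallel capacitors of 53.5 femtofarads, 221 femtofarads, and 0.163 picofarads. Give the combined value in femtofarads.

437.5 femtofarads

In femtofarads:
  53.5 femtofarads → 53.5
  221 femtofarads → 221
  0.163 picofarads = 0.163 × 10^3 femtofarads = 163
Sum: 53.5 + 221 + 163 = 437.5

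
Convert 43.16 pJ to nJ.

pico = 10^-12, nano = 10^-9; factor is 10^-3.
43.16 × 10^-3 = 0.04316

0.04316 nJ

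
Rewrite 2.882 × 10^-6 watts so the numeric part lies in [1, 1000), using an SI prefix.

2.882 microwatts

= 2.882 × 10^-6 watts; 10^-6 is micro.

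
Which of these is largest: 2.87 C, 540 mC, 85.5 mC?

2.87 C = 2.87 C
540 mC = 0.54 C
85.5 mC = 0.0855 C

2.87 C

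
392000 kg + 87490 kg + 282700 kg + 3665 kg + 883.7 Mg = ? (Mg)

In Mg:
  392000 kg = 392000e-3 Mg = 392
  87490 kg = 87490e-3 Mg = 87.49
  282700 kg = 282700e-3 Mg = 282.7
  3665 kg = 3665e-3 Mg = 3.665
  883.7 Mg → 883.7
Sum: 392 + 87.49 + 282.7 + 3.665 + 883.7 = 1649.555

1649.555 Mg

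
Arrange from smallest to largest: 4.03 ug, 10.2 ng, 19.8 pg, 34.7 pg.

19.8 pg < 34.7 pg < 10.2 ng < 4.03 ug

4.03 ug = 0.00000403 g
10.2 ng = 0.0000000102 g
19.8 pg = 0.0000000000198 g
34.7 pg = 0.0000000000347 g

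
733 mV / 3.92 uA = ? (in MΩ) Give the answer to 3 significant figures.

0.187 MΩ

(733 × 10⁻³) / (3.92 × 10⁻⁶) = 186.99 × 10³ Ω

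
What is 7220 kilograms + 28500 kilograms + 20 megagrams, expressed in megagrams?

55.72 megagrams

In megagrams:
  7220 kilograms = 7220 × 10⁻³ megagrams = 7.22
  28500 kilograms = 28500 × 10⁻³ megagrams = 28.5
  20 megagrams → 20
Sum: 7.22 + 28.5 + 20 = 55.72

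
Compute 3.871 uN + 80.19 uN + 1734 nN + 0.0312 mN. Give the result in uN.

In uN:
  3.871 uN → 3.871
  80.19 uN → 80.19
  1734 nN = 1734 × 10^-3 uN = 1.734
  0.0312 mN = 0.0312 × 10^3 uN = 31.2
Sum: 3.871 + 80.19 + 1.734 + 31.2 = 116.995

116.995 uN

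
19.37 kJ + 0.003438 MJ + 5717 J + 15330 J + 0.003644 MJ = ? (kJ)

47.499 kJ

In kJ:
  19.37 kJ → 19.37
  0.003438 MJ = 0.003438 × 10³ kJ = 3.438
  5717 J = 5717 × 10⁻³ kJ = 5.717
  15330 J = 15330 × 10⁻³ kJ = 15.33
  0.003644 MJ = 0.003644 × 10³ kJ = 3.644
Sum: 19.37 + 3.438 + 5.717 + 15.33 + 3.644 = 47.499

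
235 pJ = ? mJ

0.000000235 mJ

pico = 1e-12, milli = 1e-3; factor is 1e-9.
235 × 1e-9 = 0.000000235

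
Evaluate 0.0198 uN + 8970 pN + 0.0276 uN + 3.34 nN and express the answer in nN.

In nN:
  0.0198 uN = 0.0198 × 10³ nN = 19.8
  8970 pN = 8970 × 10⁻³ nN = 8.97
  0.0276 uN = 0.0276 × 10³ nN = 27.6
  3.34 nN → 3.34
Sum: 19.8 + 8.97 + 27.6 + 3.34 = 59.71

59.71 nN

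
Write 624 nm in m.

0.000000624 m

nano = 10^-9, (no prefix) = 10^0; factor is 10^-9.
624 × 10^-9 = 0.000000624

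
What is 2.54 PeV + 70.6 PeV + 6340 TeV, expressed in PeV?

79.48 PeV

In PeV:
  2.54 PeV → 2.54
  70.6 PeV → 70.6
  6340 TeV = 6340 × 10⁻³ PeV = 6.34
Sum: 2.54 + 70.6 + 6.34 = 79.48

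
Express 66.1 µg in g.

micro = 10^-6, (no prefix) = 10^0; factor is 10^-6.
66.1 × 10^-6 = 0.0000661

0.0000661 g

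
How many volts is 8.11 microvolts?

micro = 1e-6, (no prefix) = 1e0; factor is 1e-6.
8.11 × 1e-6 = 0.00000811

0.00000811 volts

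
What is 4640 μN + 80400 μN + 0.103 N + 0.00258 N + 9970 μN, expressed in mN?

In mN:
  4640 μN = 4640 × 10^-3 mN = 4.64
  80400 μN = 80400 × 10^-3 mN = 80.4
  0.103 N = 0.103 × 10^3 mN = 103
  0.00258 N = 0.00258 × 10^3 mN = 2.58
  9970 μN = 9970 × 10^-3 mN = 9.97
Sum: 4.64 + 80.4 + 103 + 2.58 + 9.97 = 200.59

200.59 mN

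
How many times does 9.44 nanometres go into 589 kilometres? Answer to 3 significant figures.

62400000000000

(589 × 10³) / (9.44 × 10⁻⁹) = 62.39 × 10¹²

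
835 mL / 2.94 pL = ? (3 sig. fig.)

(835e-3) / (2.94e-12) = 284e9

284000000000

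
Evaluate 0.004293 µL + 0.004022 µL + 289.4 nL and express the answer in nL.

In nL:
  0.004293 µL = 0.004293 × 10³ nL = 4.293
  0.004022 µL = 0.004022 × 10³ nL = 4.022
  289.4 nL → 289.4
Sum: 4.293 + 4.022 + 289.4 = 297.715

297.715 nL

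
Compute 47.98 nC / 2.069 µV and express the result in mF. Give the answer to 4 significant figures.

(47.98e-9) / (2.069e-6) = 23.1899e-3 F

23.19 mF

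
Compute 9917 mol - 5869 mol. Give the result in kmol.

In kmol:
  9917 mol = 9917e-3 kmol = 9.917
  5869 mol = 5869e-3 kmol = 5.869
Difference: 9.917 - 5.869 = 4.048

4.048 kmol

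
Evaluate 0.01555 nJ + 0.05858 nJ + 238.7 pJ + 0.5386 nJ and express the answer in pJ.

851.43 pJ

In pJ:
  0.01555 nJ = 0.01555 × 10^3 pJ = 15.55
  0.05858 nJ = 0.05858 × 10^3 pJ = 58.58
  238.7 pJ → 238.7
  0.5386 nJ = 0.5386 × 10^3 pJ = 538.6
Sum: 15.55 + 58.58 + 238.7 + 538.6 = 851.43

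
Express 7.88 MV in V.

7880000 V

mega = 1e6, (no prefix) = 1e0; factor is 1e6.
7.88 × 1e6 = 7880000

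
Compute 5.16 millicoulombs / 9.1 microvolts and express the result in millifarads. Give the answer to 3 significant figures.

(5.16 × 10^-3) / (9.1 × 10^-6) = 0.56703 × 10^3 F

567000 millifarads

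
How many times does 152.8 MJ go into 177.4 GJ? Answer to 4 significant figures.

1161

(177.4e9) / (152.8e6) = 1.161e3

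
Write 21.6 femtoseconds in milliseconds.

0.0000000000216 milliseconds

femto = 10^-15, milli = 10^-3; factor is 10^-12.
21.6 × 10^-12 = 0.0000000000216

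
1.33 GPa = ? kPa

giga = 10⁹, kilo = 10³; factor is 10⁶.
1.33 × 10⁶ = 1330000

1330000 kPa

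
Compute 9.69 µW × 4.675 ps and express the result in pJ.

0.00004530075 pJ

9.69 × 10^-6 × 4.675 × 10^-12 = 45.30075 × 10^-18 J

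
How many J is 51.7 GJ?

51700000000 J

giga = 10⁹, (no prefix) = 10⁰; factor is 10⁹.
51.7 × 10⁹ = 51700000000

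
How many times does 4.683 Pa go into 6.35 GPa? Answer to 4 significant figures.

(6.35 × 10^9) / (4.683) = 1.356 × 10^9

1356000000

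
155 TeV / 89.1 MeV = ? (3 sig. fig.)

(155e12) / (89.1e6) = 1.74e6

1740000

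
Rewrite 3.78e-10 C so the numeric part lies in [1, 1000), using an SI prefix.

378 pC

= 378e-12 C; 1e-12 is pico.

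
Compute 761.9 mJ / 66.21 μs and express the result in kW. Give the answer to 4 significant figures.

(761.9 × 10^-3) / (66.21 × 10^-6) = 11.5073 × 10^3 W

11.51 kW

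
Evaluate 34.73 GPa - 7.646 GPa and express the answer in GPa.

In GPa:
  34.73 GPa → 34.73
  7.646 GPa → 7.646
Difference: 34.73 - 7.646 = 27.084

27.084 GPa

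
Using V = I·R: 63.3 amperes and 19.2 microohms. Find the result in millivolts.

1.21536 millivolts

63.3 × 19.2 × 10⁻⁶ = 1215.36 × 10⁻⁶ V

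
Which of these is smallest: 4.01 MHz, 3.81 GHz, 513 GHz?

4.01 MHz = 4010000 Hz
3.81 GHz = 3810000000 Hz
513 GHz = 513000000000 Hz

4.01 MHz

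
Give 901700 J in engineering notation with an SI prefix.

= 901.7 × 10³ J; 10³ is kilo.

901.7 kJ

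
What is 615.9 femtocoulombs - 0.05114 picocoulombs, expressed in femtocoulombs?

In femtocoulombs:
  615.9 femtocoulombs → 615.9
  0.05114 picocoulombs = 0.05114e3 femtocoulombs = 51.14
Difference: 615.9 - 51.14 = 564.76

564.76 femtocoulombs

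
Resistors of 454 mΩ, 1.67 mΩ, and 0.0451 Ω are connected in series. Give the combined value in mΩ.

500.77 mΩ

In mΩ:
  454 mΩ → 454
  1.67 mΩ → 1.67
  0.0451 Ω = 0.0451 × 10³ mΩ = 45.1
Sum: 454 + 1.67 + 45.1 = 500.77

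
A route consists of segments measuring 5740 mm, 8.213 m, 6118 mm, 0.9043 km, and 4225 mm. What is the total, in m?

928.596 m

In m:
  5740 mm = 5740 × 10⁻³ m = 5.74
  8.213 m → 8.213
  6118 mm = 6118 × 10⁻³ m = 6.118
  0.9043 km = 0.9043 × 10³ m = 904.3
  4225 mm = 4225 × 10⁻³ m = 4.225
Sum: 5.74 + 8.213 + 6.118 + 904.3 + 4.225 = 928.596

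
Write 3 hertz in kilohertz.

0.003 kilohertz

(no prefix) = 10^0, kilo = 10^3; factor is 10^-3.
3 × 10^-3 = 0.003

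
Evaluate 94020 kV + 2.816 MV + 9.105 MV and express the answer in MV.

105.941 MV

In MV:
  94020 kV = 94020e-3 MV = 94.02
  2.816 MV → 2.816
  9.105 MV → 9.105
Sum: 94.02 + 2.816 + 9.105 = 105.941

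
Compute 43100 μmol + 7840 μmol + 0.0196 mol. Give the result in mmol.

70.54 mmol

In mmol:
  43100 μmol = 43100 × 10^-3 mmol = 43.1
  7840 μmol = 7840 × 10^-3 mmol = 7.84
  0.0196 mol = 0.0196 × 10^3 mmol = 19.6
Sum: 43.1 + 7.84 + 19.6 = 70.54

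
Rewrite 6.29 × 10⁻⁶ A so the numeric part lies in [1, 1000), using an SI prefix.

= 6.29 × 10⁻⁶ A; 10⁻⁶ is micro.

6.29 μA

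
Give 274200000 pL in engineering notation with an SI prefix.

274.2 uL

= 274.2e-6 L; 1e-6 is micro.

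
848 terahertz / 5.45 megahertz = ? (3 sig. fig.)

(848 × 10¹²) / (5.45 × 10⁶) = 155.6 × 10⁶

156000000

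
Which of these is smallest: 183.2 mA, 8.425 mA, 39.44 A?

8.425 mA

183.2 mA = 0.1832 A
8.425 mA = 0.008425 A
39.44 A = 39.44 A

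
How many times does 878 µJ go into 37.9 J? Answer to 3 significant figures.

43200

(37.9) / (878 × 10^-6) = 0.04317 × 10^6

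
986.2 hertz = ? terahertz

0.0000000009862 terahertz

(no prefix) = 10^0, tera = 10^12; factor is 10^-12.
986.2 × 10^-12 = 0.0000000009862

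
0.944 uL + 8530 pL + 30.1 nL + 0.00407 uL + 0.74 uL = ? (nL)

1726.7 nL

In nL:
  0.944 uL = 0.944e3 nL = 944
  8530 pL = 8530e-3 nL = 8.53
  30.1 nL → 30.1
  0.00407 uL = 0.00407e3 nL = 4.07
  0.74 uL = 0.74e3 nL = 740
Sum: 944 + 8.53 + 30.1 + 4.07 + 740 = 1726.7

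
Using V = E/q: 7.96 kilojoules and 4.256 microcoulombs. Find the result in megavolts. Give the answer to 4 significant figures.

1870 megavolts

(7.96 × 10³) / (4.256 × 10⁻⁶) = 1.8703 × 10⁹ V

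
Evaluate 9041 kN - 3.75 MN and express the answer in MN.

5.291 MN

In MN:
  9041 kN = 9041 × 10^-3 MN = 9.041
  3.75 MN → 3.75
Difference: 9.041 - 3.75 = 5.291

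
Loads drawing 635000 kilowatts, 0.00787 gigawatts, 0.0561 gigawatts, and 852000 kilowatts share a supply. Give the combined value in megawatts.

1550.97 megawatts

In megawatts:
  635000 kilowatts = 635000e-3 megawatts = 635
  0.00787 gigawatts = 0.00787e3 megawatts = 7.87
  0.0561 gigawatts = 0.0561e3 megawatts = 56.1
  852000 kilowatts = 852000e-3 megawatts = 852
Sum: 635 + 7.87 + 56.1 + 852 = 1550.97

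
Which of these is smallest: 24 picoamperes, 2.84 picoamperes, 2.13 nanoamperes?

2.84 picoamperes

24 picoamperes = 0.000000000024 amperes
2.84 picoamperes = 0.00000000000284 amperes
2.13 nanoamperes = 0.00000000213 amperes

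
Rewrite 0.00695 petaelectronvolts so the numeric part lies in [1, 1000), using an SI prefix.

= 6.95 × 10^12 electronvolts; 10^12 is tera.

6.95 teraelectronvolts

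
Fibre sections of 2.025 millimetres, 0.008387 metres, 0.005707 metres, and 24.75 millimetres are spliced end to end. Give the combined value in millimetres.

In millimetres:
  2.025 millimetres → 2.025
  0.008387 metres = 0.008387 × 10^3 millimetres = 8.387
  0.005707 metres = 0.005707 × 10^3 millimetres = 5.707
  24.75 millimetres → 24.75
Sum: 2.025 + 8.387 + 5.707 + 24.75 = 40.869

40.869 millimetres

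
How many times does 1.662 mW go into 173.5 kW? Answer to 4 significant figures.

(173.5 × 10³) / (1.662 × 10⁻³) = 104.39 × 10⁶

104400000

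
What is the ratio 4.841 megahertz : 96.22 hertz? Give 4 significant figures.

(4.841e6) / (96.22) = 0.050312e6

50310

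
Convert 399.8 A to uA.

399800000 uA

(no prefix) = 10^0, micro = 10^-6; factor is 10^6.
399.8 × 10^6 = 399800000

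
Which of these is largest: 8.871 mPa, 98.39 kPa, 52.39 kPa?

98.39 kPa

8.871 mPa = 0.008871 Pa
98.39 kPa = 98390 Pa
52.39 kPa = 52390 Pa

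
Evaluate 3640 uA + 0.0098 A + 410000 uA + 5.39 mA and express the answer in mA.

In mA:
  3640 uA = 3640 × 10^-3 mA = 3.64
  0.0098 A = 0.0098 × 10^3 mA = 9.8
  410000 uA = 410000 × 10^-3 mA = 410
  5.39 mA → 5.39
Sum: 3.64 + 9.8 + 410 + 5.39 = 428.83

428.83 mA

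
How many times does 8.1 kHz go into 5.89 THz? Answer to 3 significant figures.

727000000

(5.89 × 10^12) / (8.1 × 10^3) = 0.7272 × 10^9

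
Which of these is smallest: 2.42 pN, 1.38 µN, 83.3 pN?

2.42 pN

2.42 pN = 0.00000000000242 N
1.38 µN = 0.00000138 N
83.3 pN = 0.0000000000833 N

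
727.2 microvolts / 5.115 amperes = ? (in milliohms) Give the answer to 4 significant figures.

0.1422 milliohms

(727.2 × 10^-6) / (5.115) = 142.17 × 10^-6 Ω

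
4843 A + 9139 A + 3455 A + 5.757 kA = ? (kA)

In kA:
  4843 A = 4843e-3 kA = 4.843
  9139 A = 9139e-3 kA = 9.139
  3455 A = 3455e-3 kA = 3.455
  5.757 kA → 5.757
Sum: 4.843 + 9.139 + 3.455 + 5.757 = 23.194

23.194 kA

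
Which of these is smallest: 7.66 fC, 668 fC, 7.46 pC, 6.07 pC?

7.66 fC = 0.00000000000000766 C
668 fC = 0.000000000000668 C
7.46 pC = 0.00000000000746 C
6.07 pC = 0.00000000000607 C

7.66 fC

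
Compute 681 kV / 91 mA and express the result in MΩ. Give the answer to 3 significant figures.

(681e3) / (91e-3) = 7.4835e6 Ω

7.48 MΩ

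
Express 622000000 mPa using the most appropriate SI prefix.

622 kPa

= 622 × 10³ Pa; 10³ is kilo.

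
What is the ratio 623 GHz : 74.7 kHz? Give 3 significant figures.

(623 × 10⁹) / (74.7 × 10³) = 8.34 × 10⁶

8340000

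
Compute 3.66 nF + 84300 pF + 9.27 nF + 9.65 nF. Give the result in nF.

In nF:
  3.66 nF → 3.66
  84300 pF = 84300e-3 nF = 84.3
  9.27 nF → 9.27
  9.65 nF → 9.65
Sum: 3.66 + 84.3 + 9.27 + 9.65 = 106.88

106.88 nF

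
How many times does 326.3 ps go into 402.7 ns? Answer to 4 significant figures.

1234

(402.7 × 10^-9) / (326.3 × 10^-12) = 1.2341 × 10^3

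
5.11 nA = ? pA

nano = 1e-9, pico = 1e-12; factor is 1e3.
5.11 × 1e3 = 5110

5110 pA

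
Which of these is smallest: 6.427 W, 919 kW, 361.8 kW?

6.427 W

6.427 W = 6.427 W
919 kW = 919000 W
361.8 kW = 361800 W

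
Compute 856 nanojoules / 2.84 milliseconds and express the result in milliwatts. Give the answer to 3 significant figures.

(856 × 10⁻⁹) / (2.84 × 10⁻³) = 301.41 × 10⁻⁶ W

0.301 milliwatts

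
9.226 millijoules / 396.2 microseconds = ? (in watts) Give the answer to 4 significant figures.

(9.226 × 10^-3) / (396.2 × 10^-6) = 0.0232862 × 10^3 W

23.29 watts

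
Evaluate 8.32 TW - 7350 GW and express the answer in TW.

In TW:
  8.32 TW → 8.32
  7350 GW = 7350 × 10^-3 TW = 7.35
Difference: 8.32 - 7.35 = 0.97

0.97 TW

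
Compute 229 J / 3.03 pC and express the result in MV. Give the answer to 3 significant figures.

(229) / (3.03 × 10^-12) = 75.578 × 10^12 V

75600000 MV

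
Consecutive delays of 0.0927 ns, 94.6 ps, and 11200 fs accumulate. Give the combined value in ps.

In ps:
  0.0927 ns = 0.0927 × 10³ ps = 92.7
  94.6 ps → 94.6
  11200 fs = 11200 × 10⁻³ ps = 11.2
Sum: 92.7 + 94.6 + 11.2 = 198.5

198.5 ps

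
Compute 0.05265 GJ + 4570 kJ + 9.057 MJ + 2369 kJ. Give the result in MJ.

In MJ:
  0.05265 GJ = 0.05265e3 MJ = 52.65
  4570 kJ = 4570e-3 MJ = 4.57
  9.057 MJ → 9.057
  2369 kJ = 2369e-3 MJ = 2.369
Sum: 52.65 + 4.57 + 9.057 + 2.369 = 68.646

68.646 MJ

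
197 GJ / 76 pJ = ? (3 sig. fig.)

2590000000000000000000

(197 × 10^9) / (76 × 10^-12) = 2.592 × 10^21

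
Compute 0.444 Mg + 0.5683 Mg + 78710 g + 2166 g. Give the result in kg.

In kg:
  0.444 Mg = 0.444 × 10^3 kg = 444
  0.5683 Mg = 0.5683 × 10^3 kg = 568.3
  78710 g = 78710 × 10^-3 kg = 78.71
  2166 g = 2166 × 10^-3 kg = 2.166
Sum: 444 + 568.3 + 78.71 + 2.166 = 1093.176

1093.176 kg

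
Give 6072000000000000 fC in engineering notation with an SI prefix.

6.072 C

= 6.072 C; mantissa already in [1, 1000).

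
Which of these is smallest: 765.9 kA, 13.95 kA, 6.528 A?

6.528 A

765.9 kA = 765900 A
13.95 kA = 13950 A
6.528 A = 6.528 A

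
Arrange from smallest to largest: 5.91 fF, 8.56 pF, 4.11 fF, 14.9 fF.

5.91 fF = 0.00000000000000591 F
8.56 pF = 0.00000000000856 F
4.11 fF = 0.00000000000000411 F
14.9 fF = 0.0000000000000149 F

4.11 fF < 5.91 fF < 14.9 fF < 8.56 pF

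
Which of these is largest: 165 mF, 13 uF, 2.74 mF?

165 mF = 0.165 F
13 uF = 0.000013 F
2.74 mF = 0.00274 F

165 mF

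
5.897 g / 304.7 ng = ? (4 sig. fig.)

(5.897) / (304.7e-9) = 0.019353e9

19350000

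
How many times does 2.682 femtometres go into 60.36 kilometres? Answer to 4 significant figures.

22510000000000000000

(60.36 × 10^3) / (2.682 × 10^-15) = 22.506 × 10^18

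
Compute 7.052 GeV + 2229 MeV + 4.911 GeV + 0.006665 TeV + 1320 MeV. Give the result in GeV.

22.177 GeV

In GeV:
  7.052 GeV → 7.052
  2229 MeV = 2229 × 10⁻³ GeV = 2.229
  4.911 GeV → 4.911
  0.006665 TeV = 0.006665 × 10³ GeV = 6.665
  1320 MeV = 1320 × 10⁻³ GeV = 1.32
Sum: 7.052 + 2.229 + 4.911 + 6.665 + 1.32 = 22.177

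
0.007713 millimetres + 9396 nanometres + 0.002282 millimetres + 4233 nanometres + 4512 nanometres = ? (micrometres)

28.136 micrometres

In micrometres:
  0.007713 millimetres = 0.007713e3 micrometres = 7.713
  9396 nanometres = 9396e-3 micrometres = 9.396
  0.002282 millimetres = 0.002282e3 micrometres = 2.282
  4233 nanometres = 4233e-3 micrometres = 4.233
  4512 nanometres = 4512e-3 micrometres = 4.512
Sum: 7.713 + 9.396 + 2.282 + 4.233 + 4.512 = 28.136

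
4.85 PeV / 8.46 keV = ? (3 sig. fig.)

(4.85 × 10^15) / (8.46 × 10^3) = 0.5733 × 10^12

573000000000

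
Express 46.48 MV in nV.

46480000000000000 nV

mega = 10⁶, nano = 10⁻⁹; factor is 10¹⁵.
46.48 × 10¹⁵ = 46480000000000000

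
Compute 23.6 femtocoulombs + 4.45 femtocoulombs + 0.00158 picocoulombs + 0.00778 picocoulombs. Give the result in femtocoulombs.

In femtocoulombs:
  23.6 femtocoulombs → 23.6
  4.45 femtocoulombs → 4.45
  0.00158 picocoulombs = 0.00158 × 10³ femtocoulombs = 1.58
  0.00778 picocoulombs = 0.00778 × 10³ femtocoulombs = 7.78
Sum: 23.6 + 4.45 + 1.58 + 7.78 = 37.41

37.41 femtocoulombs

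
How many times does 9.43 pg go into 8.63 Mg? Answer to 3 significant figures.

(8.63 × 10⁶) / (9.43 × 10⁻¹²) = 0.9152 × 10¹⁸

915000000000000000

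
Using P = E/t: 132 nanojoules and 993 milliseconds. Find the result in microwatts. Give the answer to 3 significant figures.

0.133 microwatts

(132e-9) / (993e-3) = 0.13293e-6 W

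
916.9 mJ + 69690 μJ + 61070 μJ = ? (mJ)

In mJ:
  916.9 mJ → 916.9
  69690 μJ = 69690 × 10^-3 mJ = 69.69
  61070 μJ = 61070 × 10^-3 mJ = 61.07
Sum: 916.9 + 69.69 + 61.07 = 1047.66

1047.66 mJ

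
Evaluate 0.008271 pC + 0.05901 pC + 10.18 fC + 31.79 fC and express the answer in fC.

109.251 fC

In fC:
  0.008271 pC = 0.008271 × 10³ fC = 8.271
  0.05901 pC = 0.05901 × 10³ fC = 59.01
  10.18 fC → 10.18
  31.79 fC → 31.79
Sum: 8.271 + 59.01 + 10.18 + 31.79 = 109.251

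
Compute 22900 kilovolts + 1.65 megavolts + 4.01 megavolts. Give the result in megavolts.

In megavolts:
  22900 kilovolts = 22900 × 10⁻³ megavolts = 22.9
  1.65 megavolts → 1.65
  4.01 megavolts → 4.01
Sum: 22.9 + 1.65 + 4.01 = 28.56

28.56 megavolts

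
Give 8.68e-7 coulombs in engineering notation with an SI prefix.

868 nanocoulombs

= 868e-9 coulombs; 1e-9 is nano.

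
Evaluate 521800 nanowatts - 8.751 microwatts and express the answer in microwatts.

513.049 microwatts

In microwatts:
  521800 nanowatts = 521800e-3 microwatts = 521.8
  8.751 microwatts → 8.751
Difference: 521.8 - 8.751 = 513.049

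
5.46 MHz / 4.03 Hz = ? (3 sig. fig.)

(5.46 × 10^6) / (4.03) = 1.355 × 10^6

1350000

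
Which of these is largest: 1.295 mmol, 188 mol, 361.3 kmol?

361.3 kmol

1.295 mmol = 0.001295 mol
188 mol = 188 mol
361.3 kmol = 361300 mol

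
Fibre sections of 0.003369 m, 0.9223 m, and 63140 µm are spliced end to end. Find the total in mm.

988.809 mm

In mm:
  0.003369 m = 0.003369 × 10³ mm = 3.369
  0.9223 m = 0.9223 × 10³ mm = 922.3
  63140 µm = 63140 × 10⁻³ mm = 63.14
Sum: 3.369 + 922.3 + 63.14 = 988.809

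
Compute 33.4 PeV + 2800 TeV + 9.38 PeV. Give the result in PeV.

In PeV:
  33.4 PeV → 33.4
  2800 TeV = 2800 × 10^-3 PeV = 2.8
  9.38 PeV → 9.38
Sum: 33.4 + 2.8 + 9.38 = 45.58

45.58 PeV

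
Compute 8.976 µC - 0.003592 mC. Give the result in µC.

5.384 µC

In µC:
  8.976 µC → 8.976
  0.003592 mC = 0.003592 × 10³ µC = 3.592
Difference: 8.976 - 3.592 = 5.384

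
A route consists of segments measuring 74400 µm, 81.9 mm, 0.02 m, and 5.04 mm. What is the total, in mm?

181.34 mm

In mm:
  74400 µm = 74400 × 10⁻³ mm = 74.4
  81.9 mm → 81.9
  0.02 m = 0.02 × 10³ mm = 20
  5.04 mm → 5.04
Sum: 74.4 + 81.9 + 20 + 5.04 = 181.34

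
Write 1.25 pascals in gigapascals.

(no prefix) = 1e0, giga = 1e9; factor is 1e-9.
1.25 × 1e-9 = 0.00000000125

0.00000000125 gigapascals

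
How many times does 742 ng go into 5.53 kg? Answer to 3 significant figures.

7450000000

(5.53e3) / (742e-9) = 0.007453e12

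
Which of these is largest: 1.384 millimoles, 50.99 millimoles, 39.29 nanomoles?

1.384 millimoles = 0.001384 moles
50.99 millimoles = 0.05099 moles
39.29 nanomoles = 0.00000003929 moles

50.99 millimoles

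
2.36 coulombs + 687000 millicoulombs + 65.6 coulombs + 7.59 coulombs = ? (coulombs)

762.55 coulombs

In coulombs:
  2.36 coulombs → 2.36
  687000 millicoulombs = 687000 × 10^-3 coulombs = 687
  65.6 coulombs → 65.6
  7.59 coulombs → 7.59
Sum: 2.36 + 687 + 65.6 + 7.59 = 762.55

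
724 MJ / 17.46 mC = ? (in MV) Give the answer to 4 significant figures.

(724e6) / (17.46e-3) = 41.4662e9 V

41470 MV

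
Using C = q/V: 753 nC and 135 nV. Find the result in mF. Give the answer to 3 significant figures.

(753 × 10⁻⁹) / (135 × 10⁻⁹) = 5.5778 F

5580 mF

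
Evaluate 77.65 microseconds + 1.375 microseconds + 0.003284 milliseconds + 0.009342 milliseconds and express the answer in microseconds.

In microseconds:
  77.65 microseconds → 77.65
  1.375 microseconds → 1.375
  0.003284 milliseconds = 0.003284 × 10^3 microseconds = 3.284
  0.009342 milliseconds = 0.009342 × 10^3 microseconds = 9.342
Sum: 77.65 + 1.375 + 3.284 + 9.342 = 91.651

91.651 microseconds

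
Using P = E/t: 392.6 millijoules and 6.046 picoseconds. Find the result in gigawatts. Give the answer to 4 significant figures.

(392.6 × 10⁻³) / (6.046 × 10⁻¹²) = 64.9355 × 10⁹ W

64.94 gigawatts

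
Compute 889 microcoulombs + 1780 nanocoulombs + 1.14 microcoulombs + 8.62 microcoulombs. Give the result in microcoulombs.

In microcoulombs:
  889 microcoulombs → 889
  1780 nanocoulombs = 1780e-3 microcoulombs = 1.78
  1.14 microcoulombs → 1.14
  8.62 microcoulombs → 8.62
Sum: 889 + 1.78 + 1.14 + 8.62 = 900.54

900.54 microcoulombs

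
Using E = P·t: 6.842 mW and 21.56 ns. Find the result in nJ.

6.842 × 10^-3 × 21.56 × 10^-9 = 147.51352 × 10^-12 J

0.14751352 nJ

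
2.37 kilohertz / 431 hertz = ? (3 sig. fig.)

(2.37 × 10³) / (431) = 0.005499 × 10³

5.50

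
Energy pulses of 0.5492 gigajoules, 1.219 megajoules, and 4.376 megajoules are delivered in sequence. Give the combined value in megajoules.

In megajoules:
  0.5492 gigajoules = 0.5492 × 10³ megajoules = 549.2
  1.219 megajoules → 1.219
  4.376 megajoules → 4.376
Sum: 549.2 + 1.219 + 4.376 = 554.795

554.795 megajoules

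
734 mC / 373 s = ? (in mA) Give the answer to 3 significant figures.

1.97 mA

(734 × 10^-3) / (373) = 1.9678 × 10^-3 A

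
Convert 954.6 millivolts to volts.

0.9546 volts

milli = 10^-3, (no prefix) = 10^0; factor is 10^-3.
954.6 × 10^-3 = 0.9546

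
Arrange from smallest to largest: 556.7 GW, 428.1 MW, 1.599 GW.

428.1 MW < 1.599 GW < 556.7 GW

556.7 GW = 556700000000 W
428.1 MW = 428100000 W
1.599 GW = 1599000000 W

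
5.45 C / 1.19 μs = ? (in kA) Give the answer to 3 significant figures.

4580 kA

(5.45) / (1.19 × 10^-6) = 4.5798 × 10^6 A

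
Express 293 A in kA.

0.293 kA

(no prefix) = 1e0, kilo = 1e3; factor is 1e-3.
293 × 1e-3 = 0.293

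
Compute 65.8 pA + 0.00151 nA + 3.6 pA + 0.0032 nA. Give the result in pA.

In pA:
  65.8 pA → 65.8
  0.00151 nA = 0.00151 × 10^3 pA = 1.51
  3.6 pA → 3.6
  0.0032 nA = 0.0032 × 10^3 pA = 3.2
Sum: 65.8 + 1.51 + 3.6 + 3.2 = 74.11

74.11 pA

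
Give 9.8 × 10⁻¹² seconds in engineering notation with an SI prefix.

9.8 picoseconds

= 9.8 × 10⁻¹² seconds; 10⁻¹² is pico.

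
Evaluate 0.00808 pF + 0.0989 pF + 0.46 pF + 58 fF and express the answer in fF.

624.98 fF

In fF:
  0.00808 pF = 0.00808 × 10^3 fF = 8.08
  0.0989 pF = 0.0989 × 10^3 fF = 98.9
  0.46 pF = 0.46 × 10^3 fF = 460
  58 fF → 58
Sum: 8.08 + 98.9 + 460 + 58 = 624.98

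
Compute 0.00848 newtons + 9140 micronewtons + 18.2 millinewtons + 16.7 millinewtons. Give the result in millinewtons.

52.52 millinewtons

In millinewtons:
  0.00848 newtons = 0.00848 × 10³ millinewtons = 8.48
  9140 micronewtons = 9140 × 10⁻³ millinewtons = 9.14
  18.2 millinewtons → 18.2
  16.7 millinewtons → 16.7
Sum: 8.48 + 9.14 + 18.2 + 16.7 = 52.52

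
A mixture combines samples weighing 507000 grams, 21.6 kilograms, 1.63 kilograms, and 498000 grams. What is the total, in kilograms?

1028.23 kilograms

In kilograms:
  507000 grams = 507000 × 10^-3 kilograms = 507
  21.6 kilograms → 21.6
  1.63 kilograms → 1.63
  498000 grams = 498000 × 10^-3 kilograms = 498
Sum: 507 + 21.6 + 1.63 + 498 = 1028.23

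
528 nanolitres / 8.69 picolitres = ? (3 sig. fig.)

60800

(528e-9) / (8.69e-12) = 60.76e3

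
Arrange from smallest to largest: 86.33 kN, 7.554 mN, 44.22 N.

86.33 kN = 86330 N
7.554 mN = 0.007554 N
44.22 N = 44.22 N

7.554 mN < 44.22 N < 86.33 kN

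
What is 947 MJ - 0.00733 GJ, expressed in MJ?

939.67 MJ

In MJ:
  947 MJ → 947
  0.00733 GJ = 0.00733e3 MJ = 7.33
Difference: 947 - 7.33 = 939.67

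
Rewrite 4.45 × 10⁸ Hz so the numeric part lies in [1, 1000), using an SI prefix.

445 MHz

= 445 × 10⁶ Hz; 10⁶ is mega.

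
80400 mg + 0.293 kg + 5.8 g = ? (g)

In g:
  80400 mg = 80400e-3 g = 80.4
  0.293 kg = 0.293e3 g = 293
  5.8 g → 5.8
Sum: 80.4 + 293 + 5.8 = 379.2

379.2 g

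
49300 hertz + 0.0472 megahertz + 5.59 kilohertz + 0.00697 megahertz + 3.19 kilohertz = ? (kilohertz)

112.25 kilohertz

In kilohertz:
  49300 hertz = 49300e-3 kilohertz = 49.3
  0.0472 megahertz = 0.0472e3 kilohertz = 47.2
  5.59 kilohertz → 5.59
  0.00697 megahertz = 0.00697e3 kilohertz = 6.97
  3.19 kilohertz → 3.19
Sum: 49.3 + 47.2 + 5.59 + 6.97 + 3.19 = 112.25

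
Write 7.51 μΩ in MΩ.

0.00000000000751 MΩ

micro = 1e-6, mega = 1e6; factor is 1e-12.
7.51 × 1e-12 = 0.00000000000751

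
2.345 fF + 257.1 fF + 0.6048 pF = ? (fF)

In fF:
  2.345 fF → 2.345
  257.1 fF → 257.1
  0.6048 pF = 0.6048e3 fF = 604.8
Sum: 2.345 + 257.1 + 604.8 = 864.245

864.245 fF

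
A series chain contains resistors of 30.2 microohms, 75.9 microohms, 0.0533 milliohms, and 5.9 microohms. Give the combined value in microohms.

In microohms:
  30.2 microohms → 30.2
  75.9 microohms → 75.9
  0.0533 milliohms = 0.0533 × 10^3 microohms = 53.3
  5.9 microohms → 5.9
Sum: 30.2 + 75.9 + 53.3 + 5.9 = 165.3

165.3 microohms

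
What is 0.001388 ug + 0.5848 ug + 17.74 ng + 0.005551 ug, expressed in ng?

In ng:
  0.001388 ug = 0.001388e3 ng = 1.388
  0.5848 ug = 0.5848e3 ng = 584.8
  17.74 ng → 17.74
  0.005551 ug = 0.005551e3 ng = 5.551
Sum: 1.388 + 584.8 + 17.74 + 5.551 = 609.479

609.479 ng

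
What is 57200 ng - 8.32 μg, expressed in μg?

48.88 μg

In μg:
  57200 ng = 57200 × 10⁻³ μg = 57.2
  8.32 μg → 8.32
Difference: 57.2 - 8.32 = 48.88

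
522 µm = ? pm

micro = 10⁻⁶, pico = 10⁻¹²; factor is 10⁶.
522 × 10⁶ = 522000000

522000000 pm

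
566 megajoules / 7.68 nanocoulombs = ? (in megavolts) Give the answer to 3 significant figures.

73700000000 megavolts

(566e6) / (7.68e-9) = 73.698e15 V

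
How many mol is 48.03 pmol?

0.00000000004803 mol

pico = 1e-12, (no prefix) = 1e0; factor is 1e-12.
48.03 × 1e-12 = 0.00000000004803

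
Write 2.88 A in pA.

2880000000000 pA

(no prefix) = 10^0, pico = 10^-12; factor is 10^12.
2.88 × 10^12 = 2880000000000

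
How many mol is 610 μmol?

micro = 10^-6, (no prefix) = 10^0; factor is 10^-6.
610 × 10^-6 = 0.00061

0.00061 mol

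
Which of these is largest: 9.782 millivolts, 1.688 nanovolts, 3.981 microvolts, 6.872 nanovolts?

9.782 millivolts

9.782 millivolts = 0.009782 volts
1.688 nanovolts = 0.000000001688 volts
3.981 microvolts = 0.000003981 volts
6.872 nanovolts = 0.000000006872 volts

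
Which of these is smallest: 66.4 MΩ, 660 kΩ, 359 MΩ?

66.4 MΩ = 66400000 Ω
660 kΩ = 660000 Ω
359 MΩ = 359000000 Ω

660 kΩ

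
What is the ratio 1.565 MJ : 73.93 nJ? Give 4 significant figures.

(1.565e6) / (73.93e-9) = 0.021169e15

21170000000000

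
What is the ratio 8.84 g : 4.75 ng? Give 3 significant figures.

1860000000

(8.84) / (4.75e-9) = 1.861e9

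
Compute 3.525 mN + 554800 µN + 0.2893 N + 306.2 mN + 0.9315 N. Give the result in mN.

2085.325 mN

In mN:
  3.525 mN → 3.525
  554800 µN = 554800e-3 mN = 554.8
  0.2893 N = 0.2893e3 mN = 289.3
  306.2 mN → 306.2
  0.9315 N = 0.9315e3 mN = 931.5
Sum: 3.525 + 554.8 + 289.3 + 306.2 + 931.5 = 2085.325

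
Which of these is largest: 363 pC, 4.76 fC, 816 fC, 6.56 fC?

363 pC = 0.000000000363 C
4.76 fC = 0.00000000000000476 C
816 fC = 0.000000000000816 C
6.56 fC = 0.00000000000000656 C

363 pC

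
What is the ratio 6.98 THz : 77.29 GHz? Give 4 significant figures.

(6.98 × 10^12) / (77.29 × 10^9) = 0.090309 × 10^3

90.31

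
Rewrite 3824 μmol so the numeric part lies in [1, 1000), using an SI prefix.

= 3.824e-3 mol; 1e-3 is milli.

3.824 mmol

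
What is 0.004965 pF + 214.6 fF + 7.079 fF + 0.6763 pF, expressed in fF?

902.944 fF

In fF:
  0.004965 pF = 0.004965 × 10³ fF = 4.965
  214.6 fF → 214.6
  7.079 fF → 7.079
  0.6763 pF = 0.6763 × 10³ fF = 676.3
Sum: 4.965 + 214.6 + 7.079 + 676.3 = 902.944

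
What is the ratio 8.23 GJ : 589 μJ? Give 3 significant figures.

14000000000000

(8.23 × 10^9) / (589 × 10^-6) = 0.01397 × 10^15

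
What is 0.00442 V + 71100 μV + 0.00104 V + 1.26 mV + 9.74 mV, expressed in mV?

87.56 mV

In mV:
  0.00442 V = 0.00442 × 10³ mV = 4.42
  71100 μV = 71100 × 10⁻³ mV = 71.1
  0.00104 V = 0.00104 × 10³ mV = 1.04
  1.26 mV → 1.26
  9.74 mV → 9.74
Sum: 4.42 + 71.1 + 1.04 + 1.26 + 9.74 = 87.56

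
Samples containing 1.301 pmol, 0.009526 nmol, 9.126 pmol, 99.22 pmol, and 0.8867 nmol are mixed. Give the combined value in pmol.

In pmol:
  1.301 pmol → 1.301
  0.009526 nmol = 0.009526 × 10^3 pmol = 9.526
  9.126 pmol → 9.126
  99.22 pmol → 99.22
  0.8867 nmol = 0.8867 × 10^3 pmol = 886.7
Sum: 1.301 + 9.526 + 9.126 + 99.22 + 886.7 = 1005.873

1005.873 pmol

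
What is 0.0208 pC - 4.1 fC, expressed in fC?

16.7 fC

In fC:
  0.0208 pC = 0.0208e3 fC = 20.8
  4.1 fC → 4.1
Difference: 20.8 - 4.1 = 16.7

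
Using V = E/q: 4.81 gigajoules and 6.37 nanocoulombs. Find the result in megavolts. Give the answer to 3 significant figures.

(4.81e9) / (6.37e-9) = 0.7551e18 V

755000000000 megavolts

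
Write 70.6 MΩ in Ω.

70600000 Ω

mega = 1e6, (no prefix) = 1e0; factor is 1e6.
70.6 × 1e6 = 70600000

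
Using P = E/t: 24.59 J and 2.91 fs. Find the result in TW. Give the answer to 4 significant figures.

8450 TW

(24.59) / (2.91 × 10^-15) = 8.45017 × 10^15 W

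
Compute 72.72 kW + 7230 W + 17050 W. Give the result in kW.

In kW:
  72.72 kW → 72.72
  7230 W = 7230e-3 kW = 7.23
  17050 W = 17050e-3 kW = 17.05
Sum: 72.72 + 7.23 + 17.05 = 97

97 kW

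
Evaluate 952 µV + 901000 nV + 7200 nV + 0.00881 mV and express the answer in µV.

1869.01 µV

In µV:
  952 µV → 952
  901000 nV = 901000 × 10^-3 µV = 901
  7200 nV = 7200 × 10^-3 µV = 7.2
  0.00881 mV = 0.00881 × 10^3 µV = 8.81
Sum: 952 + 901 + 7.2 + 8.81 = 1869.01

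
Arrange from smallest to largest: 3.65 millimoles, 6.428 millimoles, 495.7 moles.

3.65 millimoles = 0.00365 moles
6.428 millimoles = 0.006428 moles
495.7 moles = 495.7 moles

3.65 millimoles < 6.428 millimoles < 495.7 moles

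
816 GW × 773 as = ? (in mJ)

816e9 × 773e-18 = 630768e-9 J

0.630768 mJ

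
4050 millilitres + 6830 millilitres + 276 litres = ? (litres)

In litres:
  4050 millilitres = 4050 × 10^-3 litres = 4.05
  6830 millilitres = 6830 × 10^-3 litres = 6.83
  276 litres → 276
Sum: 4.05 + 6.83 + 276 = 286.88

286.88 litres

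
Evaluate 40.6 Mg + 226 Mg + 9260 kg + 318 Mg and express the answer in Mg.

593.86 Mg

In Mg:
  40.6 Mg → 40.6
  226 Mg → 226
  9260 kg = 9260 × 10⁻³ Mg = 9.26
  318 Mg → 318
Sum: 40.6 + 226 + 9.26 + 318 = 593.86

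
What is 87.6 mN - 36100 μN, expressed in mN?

51.5 mN

In mN:
  87.6 mN → 87.6
  36100 μN = 36100e-3 mN = 36.1
Difference: 87.6 - 36.1 = 51.5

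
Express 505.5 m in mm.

505500 mm

(no prefix) = 10⁰, milli = 10⁻³; factor is 10³.
505.5 × 10³ = 505500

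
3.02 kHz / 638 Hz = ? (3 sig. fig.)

4.73

(3.02 × 10³) / (638) = 0.004734 × 10³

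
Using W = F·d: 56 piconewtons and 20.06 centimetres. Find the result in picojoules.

11.2336 picojoules

56 × 10^-12 × 20.06 × 10^-2 = 1123.36 × 10^-14 J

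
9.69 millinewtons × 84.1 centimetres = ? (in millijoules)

9.69e-3 × 84.1e-2 = 814.929e-5 J

8.14929 millijoules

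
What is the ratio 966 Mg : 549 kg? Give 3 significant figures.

1760

(966 × 10⁶) / (549 × 10³) = 1.76 × 10³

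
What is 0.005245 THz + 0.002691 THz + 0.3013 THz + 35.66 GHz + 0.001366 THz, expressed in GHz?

In GHz:
  0.005245 THz = 0.005245 × 10³ GHz = 5.245
  0.002691 THz = 0.002691 × 10³ GHz = 2.691
  0.3013 THz = 0.3013 × 10³ GHz = 301.3
  35.66 GHz → 35.66
  0.001366 THz = 0.001366 × 10³ GHz = 1.366
Sum: 5.245 + 2.691 + 301.3 + 35.66 + 1.366 = 346.262

346.262 GHz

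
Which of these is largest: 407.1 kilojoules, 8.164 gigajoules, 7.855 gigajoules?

407.1 kilojoules = 407100 joules
8.164 gigajoules = 8164000000 joules
7.855 gigajoules = 7855000000 joules

8.164 gigajoules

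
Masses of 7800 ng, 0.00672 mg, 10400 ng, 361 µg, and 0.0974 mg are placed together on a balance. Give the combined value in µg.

483.32 µg

In µg:
  7800 ng = 7800 × 10^-3 µg = 7.8
  0.00672 mg = 0.00672 × 10^3 µg = 6.72
  10400 ng = 10400 × 10^-3 µg = 10.4
  361 µg → 361
  0.0974 mg = 0.0974 × 10^3 µg = 97.4
Sum: 7.8 + 6.72 + 10.4 + 361 + 97.4 = 483.32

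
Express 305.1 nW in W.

0.0000003051 W

nano = 10^-9, (no prefix) = 10^0; factor is 10^-9.
305.1 × 10^-9 = 0.0000003051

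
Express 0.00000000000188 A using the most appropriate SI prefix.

= 1.88 × 10⁻¹² A; 10⁻¹² is pico.

1.88 pA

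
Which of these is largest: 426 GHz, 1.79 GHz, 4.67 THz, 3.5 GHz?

426 GHz = 426000000000 Hz
1.79 GHz = 1790000000 Hz
4.67 THz = 4670000000000 Hz
3.5 GHz = 3500000000 Hz

4.67 THz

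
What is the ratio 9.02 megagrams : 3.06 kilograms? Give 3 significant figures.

(9.02 × 10⁶) / (3.06 × 10³) = 2.948 × 10³

2950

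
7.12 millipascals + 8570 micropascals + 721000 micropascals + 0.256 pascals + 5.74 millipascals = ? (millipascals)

In millipascals:
  7.12 millipascals → 7.12
  8570 micropascals = 8570 × 10^-3 millipascals = 8.57
  721000 micropascals = 721000 × 10^-3 millipascals = 721
  0.256 pascals = 0.256 × 10^3 millipascals = 256
  5.74 millipascals → 5.74
Sum: 7.12 + 8.57 + 721 + 256 + 5.74 = 998.43

998.43 millipascals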